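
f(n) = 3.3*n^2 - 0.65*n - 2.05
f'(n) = 6.6*n - 0.65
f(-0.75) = 0.29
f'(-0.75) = -5.60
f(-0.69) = -0.03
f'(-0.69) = -5.20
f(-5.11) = 87.44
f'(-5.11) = -34.38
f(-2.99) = 29.40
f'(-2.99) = -20.38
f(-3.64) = 44.04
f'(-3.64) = -24.67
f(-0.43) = -1.16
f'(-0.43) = -3.49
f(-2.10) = 13.87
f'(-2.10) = -14.51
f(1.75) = 6.92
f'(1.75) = 10.90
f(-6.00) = 120.65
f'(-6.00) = -40.25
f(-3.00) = 29.60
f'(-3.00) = -20.45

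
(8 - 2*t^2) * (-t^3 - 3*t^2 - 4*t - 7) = 2*t^5 + 6*t^4 - 10*t^2 - 32*t - 56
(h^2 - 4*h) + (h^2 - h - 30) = 2*h^2 - 5*h - 30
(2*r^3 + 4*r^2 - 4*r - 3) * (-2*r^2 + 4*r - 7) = -4*r^5 + 10*r^3 - 38*r^2 + 16*r + 21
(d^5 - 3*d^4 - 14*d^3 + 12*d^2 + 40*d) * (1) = d^5 - 3*d^4 - 14*d^3 + 12*d^2 + 40*d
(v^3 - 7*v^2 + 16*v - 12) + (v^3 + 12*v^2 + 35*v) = 2*v^3 + 5*v^2 + 51*v - 12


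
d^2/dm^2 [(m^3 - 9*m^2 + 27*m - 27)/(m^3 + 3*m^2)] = 6*(-4*m^4 + 27*m^3 + 27*m^2 - 135*m - 243)/(m^4*(m^3 + 9*m^2 + 27*m + 27))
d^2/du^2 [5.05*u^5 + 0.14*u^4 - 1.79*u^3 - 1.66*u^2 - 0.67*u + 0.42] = 101.0*u^3 + 1.68*u^2 - 10.74*u - 3.32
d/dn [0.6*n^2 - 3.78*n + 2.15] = 1.2*n - 3.78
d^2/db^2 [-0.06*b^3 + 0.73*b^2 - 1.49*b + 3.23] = 1.46 - 0.36*b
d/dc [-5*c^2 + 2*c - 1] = 2 - 10*c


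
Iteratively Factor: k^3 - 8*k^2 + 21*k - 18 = (k - 3)*(k^2 - 5*k + 6) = (k - 3)^2*(k - 2)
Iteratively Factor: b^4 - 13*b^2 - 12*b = (b)*(b^3 - 13*b - 12) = b*(b - 4)*(b^2 + 4*b + 3) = b*(b - 4)*(b + 1)*(b + 3)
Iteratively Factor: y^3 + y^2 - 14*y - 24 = (y + 2)*(y^2 - y - 12) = (y + 2)*(y + 3)*(y - 4)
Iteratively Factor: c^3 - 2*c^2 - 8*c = (c + 2)*(c^2 - 4*c) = (c - 4)*(c + 2)*(c)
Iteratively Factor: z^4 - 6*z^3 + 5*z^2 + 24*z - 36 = (z + 2)*(z^3 - 8*z^2 + 21*z - 18) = (z - 3)*(z + 2)*(z^2 - 5*z + 6) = (z - 3)^2*(z + 2)*(z - 2)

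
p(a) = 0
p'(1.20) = 0.00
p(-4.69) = 0.00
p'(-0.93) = 0.00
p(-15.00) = 0.00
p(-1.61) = 0.00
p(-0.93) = 0.00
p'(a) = 0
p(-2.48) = 0.00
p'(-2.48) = 0.00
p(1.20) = 0.00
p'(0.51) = 0.00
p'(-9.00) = 0.00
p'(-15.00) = 0.00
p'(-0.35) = 0.00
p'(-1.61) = 0.00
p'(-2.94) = 0.00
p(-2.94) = 0.00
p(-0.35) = 0.00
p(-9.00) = 0.00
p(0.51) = 0.00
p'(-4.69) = 0.00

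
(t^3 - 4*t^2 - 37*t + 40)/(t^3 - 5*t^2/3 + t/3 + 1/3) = 3*(t^2 - 3*t - 40)/(3*t^2 - 2*t - 1)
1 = 1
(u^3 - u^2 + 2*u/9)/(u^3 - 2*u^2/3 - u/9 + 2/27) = 3*u/(3*u + 1)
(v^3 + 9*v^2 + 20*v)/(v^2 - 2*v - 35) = v*(v + 4)/(v - 7)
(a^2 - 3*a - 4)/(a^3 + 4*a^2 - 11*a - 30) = (a^2 - 3*a - 4)/(a^3 + 4*a^2 - 11*a - 30)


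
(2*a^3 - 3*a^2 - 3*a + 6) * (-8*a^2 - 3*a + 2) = -16*a^5 + 18*a^4 + 37*a^3 - 45*a^2 - 24*a + 12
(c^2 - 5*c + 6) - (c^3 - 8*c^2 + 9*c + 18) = -c^3 + 9*c^2 - 14*c - 12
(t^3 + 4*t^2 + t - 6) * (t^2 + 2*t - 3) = t^5 + 6*t^4 + 6*t^3 - 16*t^2 - 15*t + 18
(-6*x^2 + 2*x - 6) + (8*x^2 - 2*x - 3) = 2*x^2 - 9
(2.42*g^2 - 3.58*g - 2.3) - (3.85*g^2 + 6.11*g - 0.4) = -1.43*g^2 - 9.69*g - 1.9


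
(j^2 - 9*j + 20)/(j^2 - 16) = (j - 5)/(j + 4)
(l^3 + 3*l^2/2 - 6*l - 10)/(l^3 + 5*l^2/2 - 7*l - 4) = (2*l^3 + 3*l^2 - 12*l - 20)/(2*l^3 + 5*l^2 - 14*l - 8)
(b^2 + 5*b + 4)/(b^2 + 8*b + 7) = (b + 4)/(b + 7)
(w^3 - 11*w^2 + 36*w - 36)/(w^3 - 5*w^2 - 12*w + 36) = (w - 3)/(w + 3)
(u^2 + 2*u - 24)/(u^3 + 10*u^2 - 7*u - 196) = (u + 6)/(u^2 + 14*u + 49)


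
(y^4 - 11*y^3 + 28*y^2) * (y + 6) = y^5 - 5*y^4 - 38*y^3 + 168*y^2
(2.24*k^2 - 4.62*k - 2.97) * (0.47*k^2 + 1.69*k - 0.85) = 1.0528*k^4 + 1.6142*k^3 - 11.1077*k^2 - 1.0923*k + 2.5245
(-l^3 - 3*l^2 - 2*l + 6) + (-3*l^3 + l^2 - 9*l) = -4*l^3 - 2*l^2 - 11*l + 6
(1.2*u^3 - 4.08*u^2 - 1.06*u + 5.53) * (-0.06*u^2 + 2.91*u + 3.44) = -0.072*u^5 + 3.7368*u^4 - 7.6812*u^3 - 17.4516*u^2 + 12.4459*u + 19.0232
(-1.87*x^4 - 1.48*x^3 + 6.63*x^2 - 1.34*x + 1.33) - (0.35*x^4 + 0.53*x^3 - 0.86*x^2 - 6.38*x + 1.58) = -2.22*x^4 - 2.01*x^3 + 7.49*x^2 + 5.04*x - 0.25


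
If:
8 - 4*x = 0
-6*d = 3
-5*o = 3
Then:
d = -1/2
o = -3/5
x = 2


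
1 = 1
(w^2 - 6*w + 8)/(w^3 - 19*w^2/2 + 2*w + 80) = 2*(w - 2)/(2*w^2 - 11*w - 40)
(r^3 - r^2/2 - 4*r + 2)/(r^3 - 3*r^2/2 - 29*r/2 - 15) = (2*r^2 - 5*r + 2)/(2*r^2 - 7*r - 15)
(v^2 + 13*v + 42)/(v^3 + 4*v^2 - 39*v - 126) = (v + 6)/(v^2 - 3*v - 18)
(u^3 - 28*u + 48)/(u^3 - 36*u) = (u^2 - 6*u + 8)/(u*(u - 6))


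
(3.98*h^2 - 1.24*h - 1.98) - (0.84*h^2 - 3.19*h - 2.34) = 3.14*h^2 + 1.95*h + 0.36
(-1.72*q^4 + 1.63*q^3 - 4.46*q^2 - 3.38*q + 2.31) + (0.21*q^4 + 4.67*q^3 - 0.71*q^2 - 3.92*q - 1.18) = -1.51*q^4 + 6.3*q^3 - 5.17*q^2 - 7.3*q + 1.13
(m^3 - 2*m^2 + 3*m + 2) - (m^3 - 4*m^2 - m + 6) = 2*m^2 + 4*m - 4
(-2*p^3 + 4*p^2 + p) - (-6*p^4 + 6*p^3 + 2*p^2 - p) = 6*p^4 - 8*p^3 + 2*p^2 + 2*p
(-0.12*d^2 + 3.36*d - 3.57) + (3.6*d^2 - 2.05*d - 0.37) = 3.48*d^2 + 1.31*d - 3.94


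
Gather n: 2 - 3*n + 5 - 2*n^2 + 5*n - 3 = -2*n^2 + 2*n + 4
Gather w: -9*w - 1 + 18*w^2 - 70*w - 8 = 18*w^2 - 79*w - 9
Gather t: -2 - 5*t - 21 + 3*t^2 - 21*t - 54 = 3*t^2 - 26*t - 77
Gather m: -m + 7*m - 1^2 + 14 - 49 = 6*m - 36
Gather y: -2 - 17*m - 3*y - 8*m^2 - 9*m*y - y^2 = -8*m^2 - 17*m - y^2 + y*(-9*m - 3) - 2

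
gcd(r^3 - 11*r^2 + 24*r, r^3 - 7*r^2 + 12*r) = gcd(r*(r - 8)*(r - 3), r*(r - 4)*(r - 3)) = r^2 - 3*r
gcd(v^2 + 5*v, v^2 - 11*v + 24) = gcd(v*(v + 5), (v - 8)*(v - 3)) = 1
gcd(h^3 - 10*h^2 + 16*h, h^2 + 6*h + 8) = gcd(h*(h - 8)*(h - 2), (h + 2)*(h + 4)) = 1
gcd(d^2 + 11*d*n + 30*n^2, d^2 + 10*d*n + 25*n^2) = d + 5*n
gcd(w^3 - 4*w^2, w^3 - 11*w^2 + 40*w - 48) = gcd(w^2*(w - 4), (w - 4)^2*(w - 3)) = w - 4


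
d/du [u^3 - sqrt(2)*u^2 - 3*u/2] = 3*u^2 - 2*sqrt(2)*u - 3/2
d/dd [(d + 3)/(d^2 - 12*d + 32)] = (d^2 - 12*d - 2*(d - 6)*(d + 3) + 32)/(d^2 - 12*d + 32)^2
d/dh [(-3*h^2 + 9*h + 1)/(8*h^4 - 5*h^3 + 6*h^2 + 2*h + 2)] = (48*h^5 - 231*h^4 + 58*h^3 - 45*h^2 - 24*h + 16)/(64*h^8 - 80*h^7 + 121*h^6 - 28*h^5 + 48*h^4 + 4*h^3 + 28*h^2 + 8*h + 4)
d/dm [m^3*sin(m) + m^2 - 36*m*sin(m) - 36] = m^3*cos(m) + 3*m^2*sin(m) - 36*m*cos(m) + 2*m - 36*sin(m)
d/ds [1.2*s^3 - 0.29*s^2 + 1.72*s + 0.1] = 3.6*s^2 - 0.58*s + 1.72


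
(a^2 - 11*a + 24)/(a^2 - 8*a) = (a - 3)/a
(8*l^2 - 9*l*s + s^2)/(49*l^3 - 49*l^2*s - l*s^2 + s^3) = (-8*l + s)/(-49*l^2 + s^2)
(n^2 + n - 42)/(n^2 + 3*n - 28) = (n - 6)/(n - 4)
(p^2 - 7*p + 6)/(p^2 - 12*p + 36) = (p - 1)/(p - 6)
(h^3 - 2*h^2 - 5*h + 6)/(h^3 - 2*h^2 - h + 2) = (h^2 - h - 6)/(h^2 - h - 2)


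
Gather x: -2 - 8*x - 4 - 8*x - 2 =-16*x - 8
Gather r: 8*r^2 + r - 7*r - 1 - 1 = 8*r^2 - 6*r - 2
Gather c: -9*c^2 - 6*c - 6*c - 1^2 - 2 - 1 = -9*c^2 - 12*c - 4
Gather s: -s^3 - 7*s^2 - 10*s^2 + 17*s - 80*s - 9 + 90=-s^3 - 17*s^2 - 63*s + 81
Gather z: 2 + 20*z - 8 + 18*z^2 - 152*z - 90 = 18*z^2 - 132*z - 96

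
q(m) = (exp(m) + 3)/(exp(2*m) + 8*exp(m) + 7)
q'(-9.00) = 0.00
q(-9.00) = 0.43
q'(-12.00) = 0.00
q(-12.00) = 0.43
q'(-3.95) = -0.01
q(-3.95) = 0.42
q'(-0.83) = -0.08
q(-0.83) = 0.32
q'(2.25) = -0.05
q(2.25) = 0.07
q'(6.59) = -0.00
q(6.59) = 0.00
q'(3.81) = -0.02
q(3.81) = 0.02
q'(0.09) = -0.09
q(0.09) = 0.24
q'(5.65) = -0.00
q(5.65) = 0.00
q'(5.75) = -0.00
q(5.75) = 0.00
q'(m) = (exp(m) + 3)*(-2*exp(2*m) - 8*exp(m))/(exp(2*m) + 8*exp(m) + 7)^2 + exp(m)/(exp(2*m) + 8*exp(m) + 7) = (-2*(exp(m) + 3)*(exp(m) + 4) + exp(2*m) + 8*exp(m) + 7)*exp(m)/(exp(2*m) + 8*exp(m) + 7)^2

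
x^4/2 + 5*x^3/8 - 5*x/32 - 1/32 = (x/2 + 1/4)*(x - 1/2)*(x + 1/4)*(x + 1)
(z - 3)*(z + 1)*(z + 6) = z^3 + 4*z^2 - 15*z - 18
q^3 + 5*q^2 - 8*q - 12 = (q - 2)*(q + 1)*(q + 6)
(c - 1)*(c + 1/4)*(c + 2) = c^3 + 5*c^2/4 - 7*c/4 - 1/2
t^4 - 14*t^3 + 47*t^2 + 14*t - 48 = (t - 8)*(t - 6)*(t - 1)*(t + 1)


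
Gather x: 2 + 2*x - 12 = 2*x - 10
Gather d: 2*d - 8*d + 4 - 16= -6*d - 12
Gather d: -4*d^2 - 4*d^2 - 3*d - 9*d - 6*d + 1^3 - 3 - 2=-8*d^2 - 18*d - 4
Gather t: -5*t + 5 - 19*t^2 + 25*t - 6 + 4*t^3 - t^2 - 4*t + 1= 4*t^3 - 20*t^2 + 16*t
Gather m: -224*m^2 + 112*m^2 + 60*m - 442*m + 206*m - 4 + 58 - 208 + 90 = -112*m^2 - 176*m - 64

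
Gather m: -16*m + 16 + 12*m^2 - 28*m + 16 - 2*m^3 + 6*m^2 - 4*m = -2*m^3 + 18*m^2 - 48*m + 32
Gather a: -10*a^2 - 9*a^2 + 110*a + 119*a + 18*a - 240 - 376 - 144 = -19*a^2 + 247*a - 760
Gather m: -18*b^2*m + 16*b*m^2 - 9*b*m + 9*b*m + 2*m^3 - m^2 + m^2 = -18*b^2*m + 16*b*m^2 + 2*m^3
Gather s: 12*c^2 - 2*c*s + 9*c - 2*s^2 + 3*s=12*c^2 + 9*c - 2*s^2 + s*(3 - 2*c)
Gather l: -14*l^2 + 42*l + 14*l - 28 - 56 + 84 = -14*l^2 + 56*l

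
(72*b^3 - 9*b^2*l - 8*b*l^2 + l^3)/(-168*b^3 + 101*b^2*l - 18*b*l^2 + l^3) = (-3*b - l)/(7*b - l)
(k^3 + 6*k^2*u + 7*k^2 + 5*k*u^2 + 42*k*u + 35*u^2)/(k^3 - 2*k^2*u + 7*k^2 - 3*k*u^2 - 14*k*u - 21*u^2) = (-k - 5*u)/(-k + 3*u)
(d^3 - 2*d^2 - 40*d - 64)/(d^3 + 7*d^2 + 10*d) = (d^2 - 4*d - 32)/(d*(d + 5))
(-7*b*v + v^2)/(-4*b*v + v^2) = (7*b - v)/(4*b - v)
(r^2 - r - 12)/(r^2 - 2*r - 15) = (r - 4)/(r - 5)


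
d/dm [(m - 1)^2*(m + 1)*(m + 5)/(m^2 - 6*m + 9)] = 2*(m^4 - 4*m^3 - 18*m^2 + 20*m + 1)/(m^3 - 9*m^2 + 27*m - 27)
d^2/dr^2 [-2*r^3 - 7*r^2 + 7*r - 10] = -12*r - 14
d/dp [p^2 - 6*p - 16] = 2*p - 6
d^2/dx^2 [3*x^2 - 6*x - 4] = 6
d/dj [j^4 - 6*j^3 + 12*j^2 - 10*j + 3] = 4*j^3 - 18*j^2 + 24*j - 10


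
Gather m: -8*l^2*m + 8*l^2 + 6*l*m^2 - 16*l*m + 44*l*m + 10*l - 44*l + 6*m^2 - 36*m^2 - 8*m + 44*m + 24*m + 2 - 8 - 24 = 8*l^2 - 34*l + m^2*(6*l - 30) + m*(-8*l^2 + 28*l + 60) - 30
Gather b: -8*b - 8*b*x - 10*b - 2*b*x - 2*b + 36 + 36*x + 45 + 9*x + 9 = b*(-10*x - 20) + 45*x + 90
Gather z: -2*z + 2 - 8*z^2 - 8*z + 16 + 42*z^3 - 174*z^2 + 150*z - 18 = 42*z^3 - 182*z^2 + 140*z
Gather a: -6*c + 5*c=-c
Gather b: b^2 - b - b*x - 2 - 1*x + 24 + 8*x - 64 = b^2 + b*(-x - 1) + 7*x - 42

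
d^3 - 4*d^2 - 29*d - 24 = (d - 8)*(d + 1)*(d + 3)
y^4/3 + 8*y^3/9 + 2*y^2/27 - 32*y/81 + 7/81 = (y/3 + 1/3)*(y - 1/3)^2*(y + 7/3)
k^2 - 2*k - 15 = (k - 5)*(k + 3)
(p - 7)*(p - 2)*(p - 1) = p^3 - 10*p^2 + 23*p - 14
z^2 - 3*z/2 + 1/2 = (z - 1)*(z - 1/2)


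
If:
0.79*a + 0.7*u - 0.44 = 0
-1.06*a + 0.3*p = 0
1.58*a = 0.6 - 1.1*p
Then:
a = 0.11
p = 0.39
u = 0.50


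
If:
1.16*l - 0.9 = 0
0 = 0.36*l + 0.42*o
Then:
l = 0.78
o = -0.67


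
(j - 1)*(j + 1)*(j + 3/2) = j^3 + 3*j^2/2 - j - 3/2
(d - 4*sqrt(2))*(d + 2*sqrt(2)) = d^2 - 2*sqrt(2)*d - 16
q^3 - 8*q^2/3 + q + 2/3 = (q - 2)*(q - 1)*(q + 1/3)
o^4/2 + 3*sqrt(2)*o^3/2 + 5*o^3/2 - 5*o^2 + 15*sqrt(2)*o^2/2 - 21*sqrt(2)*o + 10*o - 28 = (o/2 + sqrt(2))*(o - 2)*(o + 7)*(o + sqrt(2))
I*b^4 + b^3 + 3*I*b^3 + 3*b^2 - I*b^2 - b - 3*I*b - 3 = (b - 1)*(b + 3)*(b - I)*(I*b + I)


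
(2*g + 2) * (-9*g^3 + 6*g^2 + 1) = -18*g^4 - 6*g^3 + 12*g^2 + 2*g + 2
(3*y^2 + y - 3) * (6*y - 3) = 18*y^3 - 3*y^2 - 21*y + 9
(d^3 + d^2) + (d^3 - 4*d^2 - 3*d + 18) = 2*d^3 - 3*d^2 - 3*d + 18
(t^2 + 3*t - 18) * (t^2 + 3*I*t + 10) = t^4 + 3*t^3 + 3*I*t^3 - 8*t^2 + 9*I*t^2 + 30*t - 54*I*t - 180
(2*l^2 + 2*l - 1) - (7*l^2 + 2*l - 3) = 2 - 5*l^2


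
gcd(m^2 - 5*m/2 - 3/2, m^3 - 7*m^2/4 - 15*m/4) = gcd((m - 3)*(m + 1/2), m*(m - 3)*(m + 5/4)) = m - 3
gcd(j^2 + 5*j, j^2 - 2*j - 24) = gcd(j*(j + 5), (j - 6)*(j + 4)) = 1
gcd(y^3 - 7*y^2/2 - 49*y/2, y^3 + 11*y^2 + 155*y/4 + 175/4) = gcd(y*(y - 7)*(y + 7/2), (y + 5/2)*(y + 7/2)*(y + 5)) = y + 7/2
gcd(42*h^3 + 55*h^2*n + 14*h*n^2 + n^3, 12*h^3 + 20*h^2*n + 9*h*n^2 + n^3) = 6*h^2 + 7*h*n + n^2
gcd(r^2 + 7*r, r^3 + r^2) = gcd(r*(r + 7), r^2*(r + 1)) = r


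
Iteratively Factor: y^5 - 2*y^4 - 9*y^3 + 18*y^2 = (y + 3)*(y^4 - 5*y^3 + 6*y^2) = y*(y + 3)*(y^3 - 5*y^2 + 6*y) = y^2*(y + 3)*(y^2 - 5*y + 6) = y^2*(y - 2)*(y + 3)*(y - 3)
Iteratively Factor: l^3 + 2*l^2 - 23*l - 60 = (l + 4)*(l^2 - 2*l - 15) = (l - 5)*(l + 4)*(l + 3)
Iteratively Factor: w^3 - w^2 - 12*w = (w - 4)*(w^2 + 3*w) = w*(w - 4)*(w + 3)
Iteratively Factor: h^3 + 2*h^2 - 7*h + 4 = (h + 4)*(h^2 - 2*h + 1) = (h - 1)*(h + 4)*(h - 1)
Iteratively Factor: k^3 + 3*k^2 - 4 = (k + 2)*(k^2 + k - 2) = (k - 1)*(k + 2)*(k + 2)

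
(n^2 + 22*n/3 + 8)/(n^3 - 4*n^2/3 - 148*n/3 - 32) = (3*n + 4)/(3*n^2 - 22*n - 16)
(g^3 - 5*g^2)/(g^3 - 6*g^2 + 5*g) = g/(g - 1)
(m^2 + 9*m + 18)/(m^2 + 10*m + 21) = (m + 6)/(m + 7)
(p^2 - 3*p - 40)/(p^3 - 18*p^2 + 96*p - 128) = (p + 5)/(p^2 - 10*p + 16)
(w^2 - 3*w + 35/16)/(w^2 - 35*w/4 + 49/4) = (w - 5/4)/(w - 7)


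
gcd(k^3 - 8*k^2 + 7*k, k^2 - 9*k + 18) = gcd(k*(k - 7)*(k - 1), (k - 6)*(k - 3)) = 1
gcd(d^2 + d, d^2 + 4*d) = d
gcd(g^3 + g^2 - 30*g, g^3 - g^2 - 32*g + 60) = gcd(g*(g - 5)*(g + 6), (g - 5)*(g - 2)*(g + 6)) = g^2 + g - 30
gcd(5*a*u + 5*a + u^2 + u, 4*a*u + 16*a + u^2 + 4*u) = 1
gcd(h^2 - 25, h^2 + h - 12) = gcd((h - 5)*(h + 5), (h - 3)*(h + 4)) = 1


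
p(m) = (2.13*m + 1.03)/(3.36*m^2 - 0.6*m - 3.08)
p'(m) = (0.6 - 6.72*m)*(2.13*m + 1.03)/(3.36*m^2 - 0.6*m - 3.08)^2 + 2.13/(3.36*m^2 - 0.6*m - 3.08)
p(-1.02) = -1.11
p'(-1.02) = -5.99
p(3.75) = 0.22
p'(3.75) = -0.08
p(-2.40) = -0.23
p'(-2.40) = -0.10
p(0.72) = -1.45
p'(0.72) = -4.67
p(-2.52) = -0.22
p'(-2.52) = -0.09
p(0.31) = -0.57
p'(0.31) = -1.01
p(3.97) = 0.20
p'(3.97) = -0.06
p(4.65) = 0.16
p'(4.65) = -0.04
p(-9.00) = -0.07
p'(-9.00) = -0.01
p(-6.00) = -0.10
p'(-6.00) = -0.02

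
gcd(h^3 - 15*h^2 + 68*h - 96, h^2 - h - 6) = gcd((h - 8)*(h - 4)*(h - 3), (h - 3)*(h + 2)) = h - 3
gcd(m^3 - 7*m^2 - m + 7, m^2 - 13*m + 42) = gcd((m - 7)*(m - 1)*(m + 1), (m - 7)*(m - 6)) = m - 7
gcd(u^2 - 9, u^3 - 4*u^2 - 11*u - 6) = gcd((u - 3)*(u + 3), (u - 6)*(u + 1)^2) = 1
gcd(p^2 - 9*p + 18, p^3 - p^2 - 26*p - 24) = p - 6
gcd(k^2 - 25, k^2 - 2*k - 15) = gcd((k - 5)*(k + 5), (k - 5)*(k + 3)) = k - 5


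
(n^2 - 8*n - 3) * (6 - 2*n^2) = -2*n^4 + 16*n^3 + 12*n^2 - 48*n - 18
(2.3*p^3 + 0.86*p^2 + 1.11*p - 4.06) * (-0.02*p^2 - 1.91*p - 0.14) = -0.046*p^5 - 4.4102*p^4 - 1.9868*p^3 - 2.1593*p^2 + 7.5992*p + 0.5684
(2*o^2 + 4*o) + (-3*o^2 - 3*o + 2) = -o^2 + o + 2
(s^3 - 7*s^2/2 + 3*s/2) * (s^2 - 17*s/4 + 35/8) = s^5 - 31*s^4/4 + 83*s^3/4 - 347*s^2/16 + 105*s/16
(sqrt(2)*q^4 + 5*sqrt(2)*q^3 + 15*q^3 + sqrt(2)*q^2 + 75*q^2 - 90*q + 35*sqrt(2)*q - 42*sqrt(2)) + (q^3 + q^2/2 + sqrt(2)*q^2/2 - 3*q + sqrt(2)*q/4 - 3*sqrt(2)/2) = sqrt(2)*q^4 + 5*sqrt(2)*q^3 + 16*q^3 + 3*sqrt(2)*q^2/2 + 151*q^2/2 - 93*q + 141*sqrt(2)*q/4 - 87*sqrt(2)/2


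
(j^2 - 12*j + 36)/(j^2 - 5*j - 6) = (j - 6)/(j + 1)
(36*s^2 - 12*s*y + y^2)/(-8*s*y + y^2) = (-36*s^2 + 12*s*y - y^2)/(y*(8*s - y))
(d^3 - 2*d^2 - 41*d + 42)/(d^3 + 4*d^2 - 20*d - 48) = (d^2 - 8*d + 7)/(d^2 - 2*d - 8)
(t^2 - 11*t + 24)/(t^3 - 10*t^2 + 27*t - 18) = (t - 8)/(t^2 - 7*t + 6)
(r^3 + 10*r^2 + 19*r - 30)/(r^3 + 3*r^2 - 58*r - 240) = (r - 1)/(r - 8)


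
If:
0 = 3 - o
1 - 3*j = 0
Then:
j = 1/3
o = 3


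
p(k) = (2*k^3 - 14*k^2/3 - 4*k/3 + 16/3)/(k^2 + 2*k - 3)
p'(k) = (-2*k - 2)*(2*k^3 - 14*k^2/3 - 4*k/3 + 16/3)/(k^2 + 2*k - 3)^2 + (6*k^2 - 28*k/3 - 4/3)/(k^2 + 2*k - 3)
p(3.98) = 2.51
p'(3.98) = 1.52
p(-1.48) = 2.49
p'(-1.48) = -7.43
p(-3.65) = -49.37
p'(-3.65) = -49.30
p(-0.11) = -1.69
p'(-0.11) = -0.86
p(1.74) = -0.17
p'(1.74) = 0.43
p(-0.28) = -1.52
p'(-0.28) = -1.13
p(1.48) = -0.18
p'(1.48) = -0.53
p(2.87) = 0.94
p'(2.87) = 1.28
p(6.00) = 5.81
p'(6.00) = 1.72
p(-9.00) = -30.31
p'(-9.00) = 1.39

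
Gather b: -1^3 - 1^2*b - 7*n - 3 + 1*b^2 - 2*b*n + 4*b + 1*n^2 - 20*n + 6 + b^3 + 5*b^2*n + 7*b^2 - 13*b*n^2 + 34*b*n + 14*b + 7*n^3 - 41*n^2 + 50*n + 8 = b^3 + b^2*(5*n + 8) + b*(-13*n^2 + 32*n + 17) + 7*n^3 - 40*n^2 + 23*n + 10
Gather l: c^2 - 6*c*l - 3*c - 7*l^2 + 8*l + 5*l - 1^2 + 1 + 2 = c^2 - 3*c - 7*l^2 + l*(13 - 6*c) + 2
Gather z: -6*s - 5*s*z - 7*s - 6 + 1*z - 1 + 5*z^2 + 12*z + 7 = -13*s + 5*z^2 + z*(13 - 5*s)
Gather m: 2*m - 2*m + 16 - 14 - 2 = 0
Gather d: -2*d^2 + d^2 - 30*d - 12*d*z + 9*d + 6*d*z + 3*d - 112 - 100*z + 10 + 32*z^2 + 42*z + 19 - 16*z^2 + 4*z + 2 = -d^2 + d*(-6*z - 18) + 16*z^2 - 54*z - 81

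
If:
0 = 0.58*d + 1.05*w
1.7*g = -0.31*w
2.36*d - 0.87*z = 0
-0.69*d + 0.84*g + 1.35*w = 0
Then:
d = 0.00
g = 0.00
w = 0.00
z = 0.00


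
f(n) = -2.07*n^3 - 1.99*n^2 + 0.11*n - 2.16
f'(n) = -6.21*n^2 - 3.98*n + 0.11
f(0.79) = -4.34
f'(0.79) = -6.91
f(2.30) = -37.62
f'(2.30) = -41.89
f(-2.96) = 33.76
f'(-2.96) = -42.52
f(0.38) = -2.52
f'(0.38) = -2.30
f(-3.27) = 48.58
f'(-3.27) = -53.28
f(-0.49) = -2.45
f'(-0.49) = 0.57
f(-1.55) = 0.60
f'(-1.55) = -8.64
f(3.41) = -107.00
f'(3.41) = -85.67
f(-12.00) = 3286.92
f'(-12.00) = -846.37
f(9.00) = -1671.39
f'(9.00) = -538.72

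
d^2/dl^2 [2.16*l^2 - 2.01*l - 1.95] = 4.32000000000000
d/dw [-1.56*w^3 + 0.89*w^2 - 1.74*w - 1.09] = -4.68*w^2 + 1.78*w - 1.74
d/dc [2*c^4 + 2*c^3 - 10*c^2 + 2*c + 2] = 8*c^3 + 6*c^2 - 20*c + 2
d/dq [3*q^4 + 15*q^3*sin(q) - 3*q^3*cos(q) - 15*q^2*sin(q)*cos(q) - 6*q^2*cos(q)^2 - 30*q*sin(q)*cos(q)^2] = 3*q^3*sin(q) + 15*q^3*cos(q) + 12*q^3 + 45*q^2*sin(q) + 6*q^2*sin(2*q) - 9*q^2*cos(q) - 15*q^2*cos(2*q) - 15*q*sin(2*q) - 15*q*cos(q)/2 - 6*q*cos(2*q) - 45*q*cos(3*q)/2 - 6*q - 15*sin(q)/2 - 15*sin(3*q)/2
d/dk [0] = 0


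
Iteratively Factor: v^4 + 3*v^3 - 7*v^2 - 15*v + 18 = (v - 1)*(v^3 + 4*v^2 - 3*v - 18) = (v - 2)*(v - 1)*(v^2 + 6*v + 9) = (v - 2)*(v - 1)*(v + 3)*(v + 3)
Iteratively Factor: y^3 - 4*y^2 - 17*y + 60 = (y - 5)*(y^2 + y - 12) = (y - 5)*(y - 3)*(y + 4)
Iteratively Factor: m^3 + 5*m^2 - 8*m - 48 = (m - 3)*(m^2 + 8*m + 16) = (m - 3)*(m + 4)*(m + 4)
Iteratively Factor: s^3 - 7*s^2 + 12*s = (s - 4)*(s^2 - 3*s) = (s - 4)*(s - 3)*(s)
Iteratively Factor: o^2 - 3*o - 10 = (o + 2)*(o - 5)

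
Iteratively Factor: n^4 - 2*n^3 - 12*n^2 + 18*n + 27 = (n - 3)*(n^3 + n^2 - 9*n - 9) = (n - 3)^2*(n^2 + 4*n + 3) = (n - 3)^2*(n + 1)*(n + 3)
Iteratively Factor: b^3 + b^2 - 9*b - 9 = (b + 1)*(b^2 - 9) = (b - 3)*(b + 1)*(b + 3)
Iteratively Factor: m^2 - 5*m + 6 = (m - 2)*(m - 3)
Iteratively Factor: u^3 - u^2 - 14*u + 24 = (u + 4)*(u^2 - 5*u + 6) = (u - 2)*(u + 4)*(u - 3)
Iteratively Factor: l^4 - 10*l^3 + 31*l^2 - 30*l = (l - 5)*(l^3 - 5*l^2 + 6*l) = (l - 5)*(l - 2)*(l^2 - 3*l) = (l - 5)*(l - 3)*(l - 2)*(l)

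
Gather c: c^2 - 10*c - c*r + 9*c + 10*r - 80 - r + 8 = c^2 + c*(-r - 1) + 9*r - 72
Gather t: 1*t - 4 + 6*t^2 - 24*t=6*t^2 - 23*t - 4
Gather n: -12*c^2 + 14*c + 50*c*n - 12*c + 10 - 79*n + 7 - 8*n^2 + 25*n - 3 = -12*c^2 + 2*c - 8*n^2 + n*(50*c - 54) + 14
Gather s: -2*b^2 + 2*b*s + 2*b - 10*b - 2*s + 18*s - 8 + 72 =-2*b^2 - 8*b + s*(2*b + 16) + 64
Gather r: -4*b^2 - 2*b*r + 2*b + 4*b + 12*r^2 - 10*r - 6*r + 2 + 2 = -4*b^2 + 6*b + 12*r^2 + r*(-2*b - 16) + 4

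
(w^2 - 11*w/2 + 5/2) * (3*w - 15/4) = 3*w^3 - 81*w^2/4 + 225*w/8 - 75/8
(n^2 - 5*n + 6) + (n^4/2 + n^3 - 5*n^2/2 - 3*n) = n^4/2 + n^3 - 3*n^2/2 - 8*n + 6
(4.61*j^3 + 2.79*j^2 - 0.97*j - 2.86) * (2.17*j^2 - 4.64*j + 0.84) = 10.0037*j^5 - 15.3361*j^4 - 11.1781*j^3 + 0.6382*j^2 + 12.4556*j - 2.4024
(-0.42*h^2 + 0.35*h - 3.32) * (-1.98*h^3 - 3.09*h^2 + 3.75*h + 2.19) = 0.8316*h^5 + 0.6048*h^4 + 3.9171*h^3 + 10.6515*h^2 - 11.6835*h - 7.2708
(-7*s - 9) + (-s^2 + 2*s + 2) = -s^2 - 5*s - 7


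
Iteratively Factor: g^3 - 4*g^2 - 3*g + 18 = (g - 3)*(g^2 - g - 6) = (g - 3)^2*(g + 2)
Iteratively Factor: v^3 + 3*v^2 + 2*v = (v)*(v^2 + 3*v + 2) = v*(v + 1)*(v + 2)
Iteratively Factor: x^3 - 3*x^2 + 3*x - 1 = (x - 1)*(x^2 - 2*x + 1) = (x - 1)^2*(x - 1)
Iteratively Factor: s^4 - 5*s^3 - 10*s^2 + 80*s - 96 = (s - 4)*(s^3 - s^2 - 14*s + 24) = (s - 4)*(s - 2)*(s^2 + s - 12) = (s - 4)*(s - 3)*(s - 2)*(s + 4)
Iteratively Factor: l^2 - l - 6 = (l + 2)*(l - 3)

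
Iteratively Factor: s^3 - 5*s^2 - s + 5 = (s - 5)*(s^2 - 1) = (s - 5)*(s - 1)*(s + 1)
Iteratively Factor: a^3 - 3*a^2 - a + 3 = (a + 1)*(a^2 - 4*a + 3) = (a - 3)*(a + 1)*(a - 1)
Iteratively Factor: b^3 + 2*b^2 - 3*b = (b + 3)*(b^2 - b) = (b - 1)*(b + 3)*(b)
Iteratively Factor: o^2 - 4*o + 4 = (o - 2)*(o - 2)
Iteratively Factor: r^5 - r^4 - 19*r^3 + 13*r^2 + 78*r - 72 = (r - 2)*(r^4 + r^3 - 17*r^2 - 21*r + 36) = (r - 2)*(r + 3)*(r^3 - 2*r^2 - 11*r + 12) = (r - 2)*(r - 1)*(r + 3)*(r^2 - r - 12) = (r - 4)*(r - 2)*(r - 1)*(r + 3)*(r + 3)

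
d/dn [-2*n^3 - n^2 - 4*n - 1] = -6*n^2 - 2*n - 4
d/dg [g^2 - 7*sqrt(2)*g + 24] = 2*g - 7*sqrt(2)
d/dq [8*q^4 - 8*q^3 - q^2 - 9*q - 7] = 32*q^3 - 24*q^2 - 2*q - 9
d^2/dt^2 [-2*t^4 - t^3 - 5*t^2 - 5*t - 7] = -24*t^2 - 6*t - 10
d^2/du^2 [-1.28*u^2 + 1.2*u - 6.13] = -2.56000000000000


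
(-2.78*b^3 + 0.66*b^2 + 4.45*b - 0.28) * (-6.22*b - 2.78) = 17.2916*b^4 + 3.6232*b^3 - 29.5138*b^2 - 10.6294*b + 0.7784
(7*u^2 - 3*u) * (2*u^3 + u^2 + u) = 14*u^5 + u^4 + 4*u^3 - 3*u^2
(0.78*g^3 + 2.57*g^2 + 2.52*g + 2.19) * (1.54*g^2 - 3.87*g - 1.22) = 1.2012*g^5 + 0.9392*g^4 - 7.0167*g^3 - 9.5152*g^2 - 11.5497*g - 2.6718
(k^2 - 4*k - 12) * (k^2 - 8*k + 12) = k^4 - 12*k^3 + 32*k^2 + 48*k - 144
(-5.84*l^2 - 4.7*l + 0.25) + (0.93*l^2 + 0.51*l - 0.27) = -4.91*l^2 - 4.19*l - 0.02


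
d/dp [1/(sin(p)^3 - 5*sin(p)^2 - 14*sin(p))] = (-3*cos(p) + 10/tan(p) + 14*cos(p)/sin(p)^2)/((sin(p) - 7)^2*(sin(p) + 2)^2)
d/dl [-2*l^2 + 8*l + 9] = 8 - 4*l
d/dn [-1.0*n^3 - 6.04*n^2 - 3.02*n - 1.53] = -3.0*n^2 - 12.08*n - 3.02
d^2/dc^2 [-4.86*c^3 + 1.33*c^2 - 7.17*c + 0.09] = 2.66 - 29.16*c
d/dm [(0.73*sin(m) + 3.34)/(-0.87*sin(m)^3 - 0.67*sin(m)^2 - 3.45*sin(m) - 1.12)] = (1.2702*sin(m)^3 + 9.2065*sin(m)^2 + 4.4756*sin(m) + 10.7054)*cos(m)/(0.7569*sin(m)^6 + 1.1658*sin(m)^5 + 6.4519*sin(m)^4 + 6.5718*sin(m)^3 + 13.4033*sin(m)^2 + 7.728*sin(m) + 1.2544)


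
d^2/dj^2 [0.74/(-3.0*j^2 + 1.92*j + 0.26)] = (-13.32*j^2 + 8.5248*j + 0.74*(6.0*j - 1.92)*(12.0*j - 3.84) + 1.1544)/(-3.0*j^2 + 1.92*j + 0.26)^3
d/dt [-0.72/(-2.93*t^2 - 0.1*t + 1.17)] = (-4.2192*t - 0.072)/(2.93*t^2 + 0.1*t - 1.17)^2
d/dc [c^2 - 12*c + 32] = 2*c - 12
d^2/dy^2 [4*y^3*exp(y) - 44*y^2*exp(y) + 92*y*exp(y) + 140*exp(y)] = 4*(y^3 - 5*y^2 - 15*y + 59)*exp(y)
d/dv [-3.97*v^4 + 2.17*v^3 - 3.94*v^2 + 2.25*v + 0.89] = -15.88*v^3 + 6.51*v^2 - 7.88*v + 2.25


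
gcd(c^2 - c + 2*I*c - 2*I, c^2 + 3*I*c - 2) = c + 2*I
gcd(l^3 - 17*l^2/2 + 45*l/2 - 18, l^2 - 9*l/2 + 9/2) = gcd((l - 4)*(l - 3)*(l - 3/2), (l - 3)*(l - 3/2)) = l^2 - 9*l/2 + 9/2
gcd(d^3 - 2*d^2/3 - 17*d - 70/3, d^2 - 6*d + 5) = d - 5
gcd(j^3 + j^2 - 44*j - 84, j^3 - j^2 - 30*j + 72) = j + 6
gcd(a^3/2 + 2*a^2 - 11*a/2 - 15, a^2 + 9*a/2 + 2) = 1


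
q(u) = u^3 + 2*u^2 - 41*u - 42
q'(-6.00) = 43.00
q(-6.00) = 60.00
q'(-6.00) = 43.00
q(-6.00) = 60.00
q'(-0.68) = -42.33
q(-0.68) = -13.51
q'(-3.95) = -9.99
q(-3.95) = 89.53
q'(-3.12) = -24.28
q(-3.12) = 75.02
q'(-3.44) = -19.26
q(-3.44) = 82.00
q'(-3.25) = -22.31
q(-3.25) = 78.05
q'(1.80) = -24.08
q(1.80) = -103.49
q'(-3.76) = -13.63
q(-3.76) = 87.28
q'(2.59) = -10.52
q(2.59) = -117.40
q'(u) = 3*u^2 + 4*u - 41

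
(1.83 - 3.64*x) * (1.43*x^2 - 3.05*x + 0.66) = -5.2052*x^3 + 13.7189*x^2 - 7.9839*x + 1.2078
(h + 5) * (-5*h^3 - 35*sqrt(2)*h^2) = -5*h^4 - 35*sqrt(2)*h^3 - 25*h^3 - 175*sqrt(2)*h^2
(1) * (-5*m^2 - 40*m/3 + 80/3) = -5*m^2 - 40*m/3 + 80/3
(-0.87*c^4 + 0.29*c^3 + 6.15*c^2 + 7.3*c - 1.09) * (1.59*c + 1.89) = -1.3833*c^5 - 1.1832*c^4 + 10.3266*c^3 + 23.2305*c^2 + 12.0639*c - 2.0601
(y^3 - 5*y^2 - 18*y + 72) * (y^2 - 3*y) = y^5 - 8*y^4 - 3*y^3 + 126*y^2 - 216*y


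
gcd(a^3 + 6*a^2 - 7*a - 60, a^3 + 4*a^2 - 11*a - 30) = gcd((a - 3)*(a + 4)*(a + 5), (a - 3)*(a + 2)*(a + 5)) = a^2 + 2*a - 15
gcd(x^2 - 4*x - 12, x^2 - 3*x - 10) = x + 2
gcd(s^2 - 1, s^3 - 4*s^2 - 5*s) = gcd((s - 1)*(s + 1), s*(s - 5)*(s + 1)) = s + 1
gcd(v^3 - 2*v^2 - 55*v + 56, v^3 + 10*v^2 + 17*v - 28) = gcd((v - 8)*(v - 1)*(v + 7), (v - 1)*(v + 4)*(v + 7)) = v^2 + 6*v - 7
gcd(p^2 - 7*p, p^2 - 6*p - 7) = p - 7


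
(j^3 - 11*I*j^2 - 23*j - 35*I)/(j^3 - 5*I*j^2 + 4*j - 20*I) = (j^2 - 6*I*j + 7)/(j^2 + 4)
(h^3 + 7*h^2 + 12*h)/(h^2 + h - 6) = h*(h + 4)/(h - 2)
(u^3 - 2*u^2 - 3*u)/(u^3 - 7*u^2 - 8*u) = (u - 3)/(u - 8)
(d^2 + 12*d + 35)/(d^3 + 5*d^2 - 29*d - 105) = (d + 5)/(d^2 - 2*d - 15)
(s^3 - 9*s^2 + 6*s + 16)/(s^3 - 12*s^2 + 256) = (s^2 - s - 2)/(s^2 - 4*s - 32)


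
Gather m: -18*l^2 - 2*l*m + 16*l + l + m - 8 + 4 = -18*l^2 + 17*l + m*(1 - 2*l) - 4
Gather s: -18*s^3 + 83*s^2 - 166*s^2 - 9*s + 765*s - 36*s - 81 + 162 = -18*s^3 - 83*s^2 + 720*s + 81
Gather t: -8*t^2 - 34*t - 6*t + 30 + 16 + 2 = -8*t^2 - 40*t + 48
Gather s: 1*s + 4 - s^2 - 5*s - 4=-s^2 - 4*s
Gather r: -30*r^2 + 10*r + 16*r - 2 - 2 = -30*r^2 + 26*r - 4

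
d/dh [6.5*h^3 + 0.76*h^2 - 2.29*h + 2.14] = 19.5*h^2 + 1.52*h - 2.29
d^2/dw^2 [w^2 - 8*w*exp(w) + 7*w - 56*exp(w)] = -8*w*exp(w) - 72*exp(w) + 2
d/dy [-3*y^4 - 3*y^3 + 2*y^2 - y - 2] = -12*y^3 - 9*y^2 + 4*y - 1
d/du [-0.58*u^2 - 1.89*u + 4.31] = -1.16*u - 1.89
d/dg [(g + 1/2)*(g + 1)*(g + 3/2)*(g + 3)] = 4*g^3 + 18*g^2 + 47*g/2 + 9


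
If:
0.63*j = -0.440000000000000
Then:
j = -0.70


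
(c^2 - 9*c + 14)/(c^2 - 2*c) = (c - 7)/c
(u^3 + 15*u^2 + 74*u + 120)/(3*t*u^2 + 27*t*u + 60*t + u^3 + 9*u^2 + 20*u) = (u + 6)/(3*t + u)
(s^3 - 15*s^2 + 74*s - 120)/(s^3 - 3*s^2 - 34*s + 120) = (s - 6)/(s + 6)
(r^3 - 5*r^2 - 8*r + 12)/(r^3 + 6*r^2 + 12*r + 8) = (r^2 - 7*r + 6)/(r^2 + 4*r + 4)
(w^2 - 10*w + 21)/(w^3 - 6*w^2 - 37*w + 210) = (w - 3)/(w^2 + w - 30)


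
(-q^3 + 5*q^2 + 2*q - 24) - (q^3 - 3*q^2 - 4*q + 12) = -2*q^3 + 8*q^2 + 6*q - 36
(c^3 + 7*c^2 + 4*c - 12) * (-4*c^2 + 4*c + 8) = -4*c^5 - 24*c^4 + 20*c^3 + 120*c^2 - 16*c - 96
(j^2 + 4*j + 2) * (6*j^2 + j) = 6*j^4 + 25*j^3 + 16*j^2 + 2*j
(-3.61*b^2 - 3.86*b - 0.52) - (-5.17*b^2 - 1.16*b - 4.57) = 1.56*b^2 - 2.7*b + 4.05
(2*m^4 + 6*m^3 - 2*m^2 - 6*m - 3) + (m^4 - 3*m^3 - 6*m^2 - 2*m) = 3*m^4 + 3*m^3 - 8*m^2 - 8*m - 3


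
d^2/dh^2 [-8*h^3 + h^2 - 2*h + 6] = 2 - 48*h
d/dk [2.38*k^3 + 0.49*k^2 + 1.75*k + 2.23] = 7.14*k^2 + 0.98*k + 1.75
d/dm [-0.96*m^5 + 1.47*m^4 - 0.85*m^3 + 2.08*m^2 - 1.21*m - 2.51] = -4.8*m^4 + 5.88*m^3 - 2.55*m^2 + 4.16*m - 1.21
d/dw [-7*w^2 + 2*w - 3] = 2 - 14*w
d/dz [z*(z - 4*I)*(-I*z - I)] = -3*I*z^2 - 2*z*(4 + I) - 4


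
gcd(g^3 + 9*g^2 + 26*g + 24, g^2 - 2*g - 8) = g + 2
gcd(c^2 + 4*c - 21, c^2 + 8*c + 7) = c + 7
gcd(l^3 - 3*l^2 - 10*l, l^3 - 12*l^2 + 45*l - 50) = l - 5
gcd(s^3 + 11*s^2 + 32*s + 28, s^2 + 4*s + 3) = 1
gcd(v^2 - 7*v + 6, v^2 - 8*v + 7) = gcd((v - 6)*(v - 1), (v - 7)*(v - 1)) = v - 1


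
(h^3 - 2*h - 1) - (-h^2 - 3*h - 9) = h^3 + h^2 + h + 8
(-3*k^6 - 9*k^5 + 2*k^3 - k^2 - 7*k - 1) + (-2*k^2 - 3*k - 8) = -3*k^6 - 9*k^5 + 2*k^3 - 3*k^2 - 10*k - 9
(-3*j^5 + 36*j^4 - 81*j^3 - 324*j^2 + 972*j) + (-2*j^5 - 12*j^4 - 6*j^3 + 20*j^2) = -5*j^5 + 24*j^4 - 87*j^3 - 304*j^2 + 972*j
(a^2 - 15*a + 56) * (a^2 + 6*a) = a^4 - 9*a^3 - 34*a^2 + 336*a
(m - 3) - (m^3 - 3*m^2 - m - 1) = -m^3 + 3*m^2 + 2*m - 2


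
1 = 1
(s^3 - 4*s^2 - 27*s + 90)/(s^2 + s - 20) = (s^2 - 9*s + 18)/(s - 4)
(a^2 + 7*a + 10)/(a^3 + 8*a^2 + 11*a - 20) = (a + 2)/(a^2 + 3*a - 4)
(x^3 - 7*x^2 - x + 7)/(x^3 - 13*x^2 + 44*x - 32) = (x^2 - 6*x - 7)/(x^2 - 12*x + 32)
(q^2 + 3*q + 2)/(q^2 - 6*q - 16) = (q + 1)/(q - 8)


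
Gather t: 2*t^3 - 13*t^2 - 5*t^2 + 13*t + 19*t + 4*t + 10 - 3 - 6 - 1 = 2*t^3 - 18*t^2 + 36*t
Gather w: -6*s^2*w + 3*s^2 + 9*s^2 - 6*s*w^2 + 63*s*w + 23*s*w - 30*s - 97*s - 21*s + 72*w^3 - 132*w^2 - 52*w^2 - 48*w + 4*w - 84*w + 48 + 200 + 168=12*s^2 - 148*s + 72*w^3 + w^2*(-6*s - 184) + w*(-6*s^2 + 86*s - 128) + 416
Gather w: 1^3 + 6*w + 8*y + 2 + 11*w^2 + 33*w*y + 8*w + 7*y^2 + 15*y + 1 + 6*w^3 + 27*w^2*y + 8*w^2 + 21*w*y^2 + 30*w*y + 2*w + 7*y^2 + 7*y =6*w^3 + w^2*(27*y + 19) + w*(21*y^2 + 63*y + 16) + 14*y^2 + 30*y + 4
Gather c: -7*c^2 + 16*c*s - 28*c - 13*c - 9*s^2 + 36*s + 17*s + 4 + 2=-7*c^2 + c*(16*s - 41) - 9*s^2 + 53*s + 6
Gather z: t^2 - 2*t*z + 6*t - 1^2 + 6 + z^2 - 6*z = t^2 + 6*t + z^2 + z*(-2*t - 6) + 5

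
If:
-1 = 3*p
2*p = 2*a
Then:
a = -1/3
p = -1/3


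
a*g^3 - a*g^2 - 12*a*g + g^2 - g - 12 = (g - 4)*(g + 3)*(a*g + 1)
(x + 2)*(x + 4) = x^2 + 6*x + 8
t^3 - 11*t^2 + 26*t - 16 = (t - 8)*(t - 2)*(t - 1)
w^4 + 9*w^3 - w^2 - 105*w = w*(w - 3)*(w + 5)*(w + 7)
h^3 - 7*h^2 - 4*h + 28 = (h - 7)*(h - 2)*(h + 2)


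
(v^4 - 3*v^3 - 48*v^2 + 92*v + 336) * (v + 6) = v^5 + 3*v^4 - 66*v^3 - 196*v^2 + 888*v + 2016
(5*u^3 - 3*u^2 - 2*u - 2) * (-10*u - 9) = -50*u^4 - 15*u^3 + 47*u^2 + 38*u + 18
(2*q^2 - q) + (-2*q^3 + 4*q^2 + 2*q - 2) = -2*q^3 + 6*q^2 + q - 2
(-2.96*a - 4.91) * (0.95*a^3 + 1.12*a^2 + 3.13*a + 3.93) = -2.812*a^4 - 7.9797*a^3 - 14.764*a^2 - 27.0011*a - 19.2963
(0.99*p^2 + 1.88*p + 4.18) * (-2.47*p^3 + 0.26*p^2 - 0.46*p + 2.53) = -2.4453*p^5 - 4.3862*p^4 - 10.2912*p^3 + 2.7267*p^2 + 2.8336*p + 10.5754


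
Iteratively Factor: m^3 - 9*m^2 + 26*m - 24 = (m - 3)*(m^2 - 6*m + 8) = (m - 4)*(m - 3)*(m - 2)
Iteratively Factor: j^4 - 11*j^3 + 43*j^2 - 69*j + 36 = (j - 1)*(j^3 - 10*j^2 + 33*j - 36) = (j - 3)*(j - 1)*(j^2 - 7*j + 12) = (j - 4)*(j - 3)*(j - 1)*(j - 3)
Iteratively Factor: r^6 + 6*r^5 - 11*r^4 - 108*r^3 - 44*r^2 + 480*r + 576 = (r - 3)*(r^5 + 9*r^4 + 16*r^3 - 60*r^2 - 224*r - 192) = (r - 3)*(r + 4)*(r^4 + 5*r^3 - 4*r^2 - 44*r - 48) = (r - 3)^2*(r + 4)*(r^3 + 8*r^2 + 20*r + 16) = (r - 3)^2*(r + 2)*(r + 4)*(r^2 + 6*r + 8) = (r - 3)^2*(r + 2)*(r + 4)^2*(r + 2)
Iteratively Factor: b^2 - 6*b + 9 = (b - 3)*(b - 3)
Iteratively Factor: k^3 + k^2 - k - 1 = (k - 1)*(k^2 + 2*k + 1) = (k - 1)*(k + 1)*(k + 1)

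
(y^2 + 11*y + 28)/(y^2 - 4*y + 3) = (y^2 + 11*y + 28)/(y^2 - 4*y + 3)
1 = 1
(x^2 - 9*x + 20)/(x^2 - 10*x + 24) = (x - 5)/(x - 6)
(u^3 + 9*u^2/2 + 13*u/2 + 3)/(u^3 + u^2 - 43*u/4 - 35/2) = 2*(2*u^2 + 5*u + 3)/(4*u^2 - 4*u - 35)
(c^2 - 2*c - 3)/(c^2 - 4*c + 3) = (c + 1)/(c - 1)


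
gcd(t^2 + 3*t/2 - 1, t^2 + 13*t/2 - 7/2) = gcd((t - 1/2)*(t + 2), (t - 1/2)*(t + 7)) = t - 1/2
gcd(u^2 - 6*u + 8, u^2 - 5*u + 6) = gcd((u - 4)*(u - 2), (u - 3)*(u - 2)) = u - 2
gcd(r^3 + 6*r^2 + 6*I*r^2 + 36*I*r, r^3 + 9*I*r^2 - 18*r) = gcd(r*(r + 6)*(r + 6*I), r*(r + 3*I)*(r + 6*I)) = r^2 + 6*I*r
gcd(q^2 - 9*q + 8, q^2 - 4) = 1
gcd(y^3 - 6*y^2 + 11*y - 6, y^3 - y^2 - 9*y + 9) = y^2 - 4*y + 3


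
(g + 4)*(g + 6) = g^2 + 10*g + 24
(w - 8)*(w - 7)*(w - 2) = w^3 - 17*w^2 + 86*w - 112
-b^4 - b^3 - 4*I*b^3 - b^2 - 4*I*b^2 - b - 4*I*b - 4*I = (b - I)*(b + 4*I)*(-I*b + 1)*(-I*b - I)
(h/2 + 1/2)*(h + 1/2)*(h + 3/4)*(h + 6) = h^4/2 + 33*h^3/8 + 121*h^2/16 + 81*h/16 + 9/8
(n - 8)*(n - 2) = n^2 - 10*n + 16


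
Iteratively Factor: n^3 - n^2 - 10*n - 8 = (n + 1)*(n^2 - 2*n - 8) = (n + 1)*(n + 2)*(n - 4)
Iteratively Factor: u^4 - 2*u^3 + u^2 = (u - 1)*(u^3 - u^2) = u*(u - 1)*(u^2 - u) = u^2*(u - 1)*(u - 1)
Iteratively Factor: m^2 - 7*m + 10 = (m - 2)*(m - 5)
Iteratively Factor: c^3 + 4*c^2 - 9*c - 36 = (c - 3)*(c^2 + 7*c + 12) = (c - 3)*(c + 4)*(c + 3)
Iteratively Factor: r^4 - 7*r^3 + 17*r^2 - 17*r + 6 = (r - 1)*(r^3 - 6*r^2 + 11*r - 6) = (r - 3)*(r - 1)*(r^2 - 3*r + 2) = (r - 3)*(r - 1)^2*(r - 2)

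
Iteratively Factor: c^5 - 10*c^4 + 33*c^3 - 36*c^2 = (c)*(c^4 - 10*c^3 + 33*c^2 - 36*c) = c*(c - 3)*(c^3 - 7*c^2 + 12*c) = c*(c - 4)*(c - 3)*(c^2 - 3*c) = c*(c - 4)*(c - 3)^2*(c)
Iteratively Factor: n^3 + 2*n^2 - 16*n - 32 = (n - 4)*(n^2 + 6*n + 8) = (n - 4)*(n + 2)*(n + 4)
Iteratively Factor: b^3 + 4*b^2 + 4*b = (b + 2)*(b^2 + 2*b) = b*(b + 2)*(b + 2)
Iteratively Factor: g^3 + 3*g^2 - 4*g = (g - 1)*(g^2 + 4*g) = (g - 1)*(g + 4)*(g)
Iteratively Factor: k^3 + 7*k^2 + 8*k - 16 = (k - 1)*(k^2 + 8*k + 16) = (k - 1)*(k + 4)*(k + 4)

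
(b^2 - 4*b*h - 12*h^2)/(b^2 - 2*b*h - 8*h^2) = (b - 6*h)/(b - 4*h)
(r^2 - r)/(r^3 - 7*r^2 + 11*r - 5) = r/(r^2 - 6*r + 5)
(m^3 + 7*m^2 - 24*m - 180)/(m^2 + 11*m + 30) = (m^2 + m - 30)/(m + 5)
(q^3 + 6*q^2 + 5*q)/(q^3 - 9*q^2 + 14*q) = (q^2 + 6*q + 5)/(q^2 - 9*q + 14)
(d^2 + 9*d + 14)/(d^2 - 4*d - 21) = (d^2 + 9*d + 14)/(d^2 - 4*d - 21)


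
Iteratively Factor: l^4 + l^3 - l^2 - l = (l - 1)*(l^3 + 2*l^2 + l) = l*(l - 1)*(l^2 + 2*l + 1) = l*(l - 1)*(l + 1)*(l + 1)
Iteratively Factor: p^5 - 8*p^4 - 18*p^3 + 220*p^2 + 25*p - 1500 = (p - 5)*(p^4 - 3*p^3 - 33*p^2 + 55*p + 300) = (p - 5)^2*(p^3 + 2*p^2 - 23*p - 60) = (p - 5)^2*(p + 3)*(p^2 - p - 20) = (p - 5)^2*(p + 3)*(p + 4)*(p - 5)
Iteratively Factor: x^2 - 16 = (x - 4)*(x + 4)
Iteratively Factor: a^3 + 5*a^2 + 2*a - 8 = (a - 1)*(a^2 + 6*a + 8) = (a - 1)*(a + 4)*(a + 2)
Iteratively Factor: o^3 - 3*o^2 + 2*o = (o - 1)*(o^2 - 2*o) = o*(o - 1)*(o - 2)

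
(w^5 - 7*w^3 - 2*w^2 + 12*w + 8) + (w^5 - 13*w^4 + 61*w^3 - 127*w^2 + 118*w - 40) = 2*w^5 - 13*w^4 + 54*w^3 - 129*w^2 + 130*w - 32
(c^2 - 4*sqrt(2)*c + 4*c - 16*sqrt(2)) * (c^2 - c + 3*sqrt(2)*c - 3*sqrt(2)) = c^4 - sqrt(2)*c^3 + 3*c^3 - 28*c^2 - 3*sqrt(2)*c^2 - 72*c + 4*sqrt(2)*c + 96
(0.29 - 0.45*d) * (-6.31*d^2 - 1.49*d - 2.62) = 2.8395*d^3 - 1.1594*d^2 + 0.7469*d - 0.7598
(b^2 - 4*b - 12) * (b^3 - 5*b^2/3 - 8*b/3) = b^5 - 17*b^4/3 - 8*b^3 + 92*b^2/3 + 32*b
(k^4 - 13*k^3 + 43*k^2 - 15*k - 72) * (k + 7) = k^5 - 6*k^4 - 48*k^3 + 286*k^2 - 177*k - 504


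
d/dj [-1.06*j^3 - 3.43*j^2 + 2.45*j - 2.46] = -3.18*j^2 - 6.86*j + 2.45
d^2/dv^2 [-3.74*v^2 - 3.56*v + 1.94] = -7.48000000000000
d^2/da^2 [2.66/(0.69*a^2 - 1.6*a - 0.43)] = (2.532852*a^2 - 5.87328*a - 2.66*(1.38*a - 1.6)*(2.76*a - 3.2) - 1.578444)/(-0.69*a^2 + 1.6*a + 0.43)^3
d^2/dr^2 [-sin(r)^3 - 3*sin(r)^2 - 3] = 3*sin(r)/4 - 9*sin(3*r)/4 - 6*cos(2*r)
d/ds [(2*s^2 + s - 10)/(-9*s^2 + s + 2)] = (11*s^2 - 172*s + 12)/(81*s^4 - 18*s^3 - 35*s^2 + 4*s + 4)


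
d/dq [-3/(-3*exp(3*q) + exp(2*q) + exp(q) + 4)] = (-27*exp(2*q) + 6*exp(q) + 3)*exp(q)/(-3*exp(3*q) + exp(2*q) + exp(q) + 4)^2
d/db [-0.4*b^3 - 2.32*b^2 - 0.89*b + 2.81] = -1.2*b^2 - 4.64*b - 0.89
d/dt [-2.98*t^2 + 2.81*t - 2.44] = 2.81 - 5.96*t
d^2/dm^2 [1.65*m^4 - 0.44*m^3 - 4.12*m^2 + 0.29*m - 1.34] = 19.8*m^2 - 2.64*m - 8.24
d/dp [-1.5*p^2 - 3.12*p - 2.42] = -3.0*p - 3.12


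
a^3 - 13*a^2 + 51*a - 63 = (a - 7)*(a - 3)^2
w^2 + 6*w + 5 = (w + 1)*(w + 5)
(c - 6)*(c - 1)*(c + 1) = c^3 - 6*c^2 - c + 6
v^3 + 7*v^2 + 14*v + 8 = (v + 1)*(v + 2)*(v + 4)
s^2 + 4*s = s*(s + 4)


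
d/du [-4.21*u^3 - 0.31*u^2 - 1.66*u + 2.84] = -12.63*u^2 - 0.62*u - 1.66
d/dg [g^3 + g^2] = g*(3*g + 2)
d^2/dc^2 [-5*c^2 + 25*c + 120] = -10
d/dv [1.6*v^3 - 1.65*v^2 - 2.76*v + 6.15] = 4.8*v^2 - 3.3*v - 2.76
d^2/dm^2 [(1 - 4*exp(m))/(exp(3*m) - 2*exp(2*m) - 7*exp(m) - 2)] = (-16*exp(6*m) + 33*exp(5*m) - 150*exp(4*m) - 46*exp(3*m) + 156*exp(2*m) + 89*exp(m) - 30)*exp(m)/(exp(9*m) - 6*exp(8*m) - 9*exp(7*m) + 70*exp(6*m) + 87*exp(5*m) - 234*exp(4*m) - 499*exp(3*m) - 318*exp(2*m) - 84*exp(m) - 8)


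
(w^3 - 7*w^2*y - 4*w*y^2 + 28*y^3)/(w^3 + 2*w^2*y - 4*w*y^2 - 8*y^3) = (w - 7*y)/(w + 2*y)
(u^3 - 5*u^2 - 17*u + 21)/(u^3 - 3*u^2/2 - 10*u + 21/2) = 2*(u - 7)/(2*u - 7)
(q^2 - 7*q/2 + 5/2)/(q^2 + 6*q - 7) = (q - 5/2)/(q + 7)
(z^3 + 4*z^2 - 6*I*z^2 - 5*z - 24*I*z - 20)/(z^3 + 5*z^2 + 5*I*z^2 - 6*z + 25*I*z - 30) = (z^3 + z^2*(4 - 6*I) + z*(-5 - 24*I) - 20)/(z^3 + 5*z^2*(1 + I) + z*(-6 + 25*I) - 30)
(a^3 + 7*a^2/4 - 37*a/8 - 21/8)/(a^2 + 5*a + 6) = (8*a^2 - 10*a - 7)/(8*(a + 2))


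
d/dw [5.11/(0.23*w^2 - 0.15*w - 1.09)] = (0.7665 - 2.3506*w)/(-0.23*w^2 + 0.15*w + 1.09)^2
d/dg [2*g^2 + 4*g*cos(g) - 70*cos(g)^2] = -4*g*sin(g) + 4*g + 70*sin(2*g) + 4*cos(g)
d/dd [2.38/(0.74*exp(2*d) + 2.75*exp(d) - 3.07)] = (-3.5224*exp(d) - 6.545)*exp(d)/(0.74*exp(2*d) + 2.75*exp(d) - 3.07)^2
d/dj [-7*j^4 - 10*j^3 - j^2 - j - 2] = -28*j^3 - 30*j^2 - 2*j - 1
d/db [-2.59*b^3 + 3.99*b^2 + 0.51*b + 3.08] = -7.77*b^2 + 7.98*b + 0.51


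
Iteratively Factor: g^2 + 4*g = (g)*(g + 4)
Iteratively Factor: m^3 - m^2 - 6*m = (m + 2)*(m^2 - 3*m) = m*(m + 2)*(m - 3)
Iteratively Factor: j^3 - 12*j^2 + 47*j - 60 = (j - 5)*(j^2 - 7*j + 12) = (j - 5)*(j - 3)*(j - 4)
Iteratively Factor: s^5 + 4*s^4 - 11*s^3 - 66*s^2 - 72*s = (s)*(s^4 + 4*s^3 - 11*s^2 - 66*s - 72) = s*(s + 3)*(s^3 + s^2 - 14*s - 24) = s*(s + 3)^2*(s^2 - 2*s - 8) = s*(s - 4)*(s + 3)^2*(s + 2)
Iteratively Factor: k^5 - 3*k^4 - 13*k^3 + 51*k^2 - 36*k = (k - 3)*(k^4 - 13*k^2 + 12*k) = (k - 3)*(k + 4)*(k^3 - 4*k^2 + 3*k) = (k - 3)^2*(k + 4)*(k^2 - k) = k*(k - 3)^2*(k + 4)*(k - 1)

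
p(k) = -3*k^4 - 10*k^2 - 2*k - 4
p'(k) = -12*k^3 - 20*k - 2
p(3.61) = -651.05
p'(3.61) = -638.75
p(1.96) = -90.61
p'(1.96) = -131.55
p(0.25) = -5.14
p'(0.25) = -7.19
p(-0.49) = -5.59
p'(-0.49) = 9.21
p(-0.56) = -6.31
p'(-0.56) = 11.31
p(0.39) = -6.37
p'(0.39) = -10.51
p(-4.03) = -949.65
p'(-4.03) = 864.01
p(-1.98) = -85.35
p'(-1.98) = 130.75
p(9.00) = -20515.00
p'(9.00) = -8930.00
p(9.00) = -20515.00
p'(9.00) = -8930.00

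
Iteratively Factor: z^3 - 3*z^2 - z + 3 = (z + 1)*(z^2 - 4*z + 3) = (z - 1)*(z + 1)*(z - 3)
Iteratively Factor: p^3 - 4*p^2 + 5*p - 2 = (p - 2)*(p^2 - 2*p + 1) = (p - 2)*(p - 1)*(p - 1)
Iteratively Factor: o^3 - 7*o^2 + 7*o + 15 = (o - 5)*(o^2 - 2*o - 3) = (o - 5)*(o + 1)*(o - 3)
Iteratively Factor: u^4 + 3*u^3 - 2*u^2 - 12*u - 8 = (u + 2)*(u^3 + u^2 - 4*u - 4) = (u - 2)*(u + 2)*(u^2 + 3*u + 2) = (u - 2)*(u + 2)^2*(u + 1)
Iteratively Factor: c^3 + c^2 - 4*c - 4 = (c + 2)*(c^2 - c - 2) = (c - 2)*(c + 2)*(c + 1)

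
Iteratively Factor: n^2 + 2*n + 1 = (n + 1)*(n + 1)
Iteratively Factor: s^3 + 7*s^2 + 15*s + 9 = (s + 3)*(s^2 + 4*s + 3) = (s + 3)^2*(s + 1)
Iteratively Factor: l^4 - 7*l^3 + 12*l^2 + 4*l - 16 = (l + 1)*(l^3 - 8*l^2 + 20*l - 16) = (l - 4)*(l + 1)*(l^2 - 4*l + 4) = (l - 4)*(l - 2)*(l + 1)*(l - 2)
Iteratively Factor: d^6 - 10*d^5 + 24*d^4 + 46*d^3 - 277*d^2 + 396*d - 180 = (d - 1)*(d^5 - 9*d^4 + 15*d^3 + 61*d^2 - 216*d + 180) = (d - 2)*(d - 1)*(d^4 - 7*d^3 + d^2 + 63*d - 90) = (d - 2)*(d - 1)*(d + 3)*(d^3 - 10*d^2 + 31*d - 30) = (d - 3)*(d - 2)*(d - 1)*(d + 3)*(d^2 - 7*d + 10) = (d - 5)*(d - 3)*(d - 2)*(d - 1)*(d + 3)*(d - 2)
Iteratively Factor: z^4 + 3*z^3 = (z + 3)*(z^3) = z*(z + 3)*(z^2) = z^2*(z + 3)*(z)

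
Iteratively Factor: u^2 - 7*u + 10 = (u - 2)*(u - 5)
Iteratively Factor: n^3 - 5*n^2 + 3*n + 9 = (n - 3)*(n^2 - 2*n - 3) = (n - 3)*(n + 1)*(n - 3)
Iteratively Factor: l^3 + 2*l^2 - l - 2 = (l - 1)*(l^2 + 3*l + 2) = (l - 1)*(l + 2)*(l + 1)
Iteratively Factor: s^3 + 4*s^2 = (s)*(s^2 + 4*s) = s*(s + 4)*(s)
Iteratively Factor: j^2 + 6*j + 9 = (j + 3)*(j + 3)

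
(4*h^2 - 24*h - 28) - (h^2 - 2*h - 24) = 3*h^2 - 22*h - 4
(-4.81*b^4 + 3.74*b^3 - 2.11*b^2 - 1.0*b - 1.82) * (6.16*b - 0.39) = -29.6296*b^5 + 24.9143*b^4 - 14.4562*b^3 - 5.3371*b^2 - 10.8212*b + 0.7098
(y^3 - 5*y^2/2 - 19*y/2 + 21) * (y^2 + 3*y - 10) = y^5 + y^4/2 - 27*y^3 + 35*y^2/2 + 158*y - 210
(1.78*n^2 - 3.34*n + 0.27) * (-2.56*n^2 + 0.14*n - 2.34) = -4.5568*n^4 + 8.7996*n^3 - 5.324*n^2 + 7.8534*n - 0.6318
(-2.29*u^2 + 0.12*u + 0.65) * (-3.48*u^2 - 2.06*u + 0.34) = 7.9692*u^4 + 4.2998*u^3 - 3.2878*u^2 - 1.2982*u + 0.221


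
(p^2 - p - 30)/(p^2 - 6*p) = (p + 5)/p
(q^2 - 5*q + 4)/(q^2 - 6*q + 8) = (q - 1)/(q - 2)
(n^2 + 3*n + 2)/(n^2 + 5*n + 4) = (n + 2)/(n + 4)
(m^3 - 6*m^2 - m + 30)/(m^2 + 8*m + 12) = (m^2 - 8*m + 15)/(m + 6)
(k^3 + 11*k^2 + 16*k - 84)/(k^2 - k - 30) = (-k^3 - 11*k^2 - 16*k + 84)/(-k^2 + k + 30)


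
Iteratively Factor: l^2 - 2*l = (l - 2)*(l)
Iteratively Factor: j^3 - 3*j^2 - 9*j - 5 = (j + 1)*(j^2 - 4*j - 5) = (j + 1)^2*(j - 5)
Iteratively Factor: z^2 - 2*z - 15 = (z - 5)*(z + 3)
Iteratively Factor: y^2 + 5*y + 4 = (y + 4)*(y + 1)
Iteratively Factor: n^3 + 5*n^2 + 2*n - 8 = (n - 1)*(n^2 + 6*n + 8) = (n - 1)*(n + 4)*(n + 2)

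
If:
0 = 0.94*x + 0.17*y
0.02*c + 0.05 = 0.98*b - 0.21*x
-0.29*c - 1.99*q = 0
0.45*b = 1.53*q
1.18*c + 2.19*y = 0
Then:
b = 0.05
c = -0.10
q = 0.01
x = -0.01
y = 0.05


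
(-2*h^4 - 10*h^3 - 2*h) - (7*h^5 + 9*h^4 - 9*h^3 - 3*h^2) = -7*h^5 - 11*h^4 - h^3 + 3*h^2 - 2*h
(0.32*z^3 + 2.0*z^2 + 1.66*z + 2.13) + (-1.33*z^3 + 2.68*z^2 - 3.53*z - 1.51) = -1.01*z^3 + 4.68*z^2 - 1.87*z + 0.62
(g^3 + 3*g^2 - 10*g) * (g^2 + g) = g^5 + 4*g^4 - 7*g^3 - 10*g^2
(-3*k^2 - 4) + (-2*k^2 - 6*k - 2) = -5*k^2 - 6*k - 6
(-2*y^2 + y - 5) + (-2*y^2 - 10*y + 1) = -4*y^2 - 9*y - 4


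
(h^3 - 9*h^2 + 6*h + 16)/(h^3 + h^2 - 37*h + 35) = (h^3 - 9*h^2 + 6*h + 16)/(h^3 + h^2 - 37*h + 35)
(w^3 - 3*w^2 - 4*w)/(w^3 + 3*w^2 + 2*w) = (w - 4)/(w + 2)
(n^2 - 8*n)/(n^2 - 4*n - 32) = n/(n + 4)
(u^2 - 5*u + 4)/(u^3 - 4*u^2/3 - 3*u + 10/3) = 3*(u - 4)/(3*u^2 - u - 10)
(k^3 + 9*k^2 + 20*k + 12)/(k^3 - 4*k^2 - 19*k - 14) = (k + 6)/(k - 7)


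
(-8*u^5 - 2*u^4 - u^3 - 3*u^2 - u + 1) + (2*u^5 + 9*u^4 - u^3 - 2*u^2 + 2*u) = -6*u^5 + 7*u^4 - 2*u^3 - 5*u^2 + u + 1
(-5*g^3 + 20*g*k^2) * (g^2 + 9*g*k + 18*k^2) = -5*g^5 - 45*g^4*k - 70*g^3*k^2 + 180*g^2*k^3 + 360*g*k^4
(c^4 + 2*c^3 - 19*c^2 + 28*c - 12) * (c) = c^5 + 2*c^4 - 19*c^3 + 28*c^2 - 12*c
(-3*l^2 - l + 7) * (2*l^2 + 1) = -6*l^4 - 2*l^3 + 11*l^2 - l + 7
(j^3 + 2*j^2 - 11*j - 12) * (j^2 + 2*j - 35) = j^5 + 4*j^4 - 42*j^3 - 104*j^2 + 361*j + 420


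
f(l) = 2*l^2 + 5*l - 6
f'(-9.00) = -31.00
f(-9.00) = 111.00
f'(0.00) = 5.00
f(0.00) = -6.00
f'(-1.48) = -0.92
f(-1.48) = -9.02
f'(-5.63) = -17.52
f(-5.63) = 29.24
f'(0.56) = 7.24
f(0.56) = -2.57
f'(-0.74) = 2.04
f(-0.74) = -8.60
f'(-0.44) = 3.24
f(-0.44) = -7.81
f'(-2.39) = -4.56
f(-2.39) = -6.53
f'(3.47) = 18.88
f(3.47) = 35.43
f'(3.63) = 19.52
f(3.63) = 38.50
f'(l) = 4*l + 5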